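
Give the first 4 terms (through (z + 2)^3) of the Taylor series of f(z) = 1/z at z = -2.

Compute the successive derivatives at the expansion point and divide by k!.
f(-2) = -1/2
f′(-2) = -1/4
f′′(-2) = -1/4
f′′′(-2) = -3/8

-(z + 2)^3/16 - (z + 2)^2/8 - (z + 2)/4 - 1/2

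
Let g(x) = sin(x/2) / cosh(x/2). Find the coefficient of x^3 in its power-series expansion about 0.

Invert the denominator's series and multiply.
g(0) = 0
g′(0) = 1/2
g′′(0) = 0
g′′′(0) = -1/2
Then c_k = g^(k)(0)/k! gives each Taylor coefficient.

-1/12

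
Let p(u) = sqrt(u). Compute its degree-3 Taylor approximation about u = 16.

p(16) = 4
p′(16) = 1/8
p′′(16) = -1/256
p′′′(16) = 3/8192
Dividing each by k! gives the coefficients c_0, ..., c_3.

(u - 16)^3/16384 - (u - 16)^2/512 + (u - 16)/8 + 4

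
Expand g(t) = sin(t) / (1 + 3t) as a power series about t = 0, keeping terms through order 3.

53*t^3/6 - 3*t^2 + t

Take the Cauchy product of the two expansions.
[t^0] = 0;  [t^1] = 1;  [t^2] = -3;  [t^3] = 53/6.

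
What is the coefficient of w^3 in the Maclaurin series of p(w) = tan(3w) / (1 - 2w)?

Expand each factor separately, then convolve coefficients.

21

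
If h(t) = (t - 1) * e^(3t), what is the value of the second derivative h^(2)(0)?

Distribute the polynomial across the series and collect like powers.
From the series, [t^2] h = -3/2; multiply by 2! = 2 to get -3.

-3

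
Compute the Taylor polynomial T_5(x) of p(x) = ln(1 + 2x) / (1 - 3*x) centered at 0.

Expand 1/(denominator) as a geometric series and multiply by the numerator's series.
p(0) = 0
p′(0) = 2
p′′(0) = 8
p′′′(0) = 88
p^(4)(0) = 960
p^(5)(0) = 15168

632*x^5/5 + 40*x^4 + 44*x^3/3 + 4*x^2 + 2*x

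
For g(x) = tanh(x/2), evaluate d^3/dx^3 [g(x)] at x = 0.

Compute the successive derivatives at the expansion point and divide by k!.
The coefficient of x^3 in the expansion is -1/24, so g′′′(0) = 3! * (-1/24) = -1/4.

-1/4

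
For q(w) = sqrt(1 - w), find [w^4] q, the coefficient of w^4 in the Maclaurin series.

-5/128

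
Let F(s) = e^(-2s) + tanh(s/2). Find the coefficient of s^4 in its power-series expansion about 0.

Expand each term separately and add.
So c_4 = F^(4)(0)/4! = 2/3.

2/3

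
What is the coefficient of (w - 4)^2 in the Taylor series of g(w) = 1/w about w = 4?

g(4) = 1/4
g′(4) = -1/16
g′′(4) = 1/32
Dividing each by k! gives the coefficients c_0, ..., c_2.

1/64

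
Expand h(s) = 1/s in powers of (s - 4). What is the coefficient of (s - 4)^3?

h(4) = 1/4
h′(4) = -1/16
h′′(4) = 1/32
h′′′(4) = -3/128
So c_3 = h′′′(4)/3! = -1/256.

-1/256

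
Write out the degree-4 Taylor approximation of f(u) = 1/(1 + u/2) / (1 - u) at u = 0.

Write out both Maclaurin series and multiply, keeping only the needed powers.
[u^0] = 1;  [u^1] = 1/2;  [u^2] = 3/4;  [u^3] = 5/8;  [u^4] = 11/16.

11*u^4/16 + 5*u^3/8 + 3*u^2/4 + u/2 + 1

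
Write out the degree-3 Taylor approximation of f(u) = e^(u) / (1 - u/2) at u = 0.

Multiply the two series term by term and collect like powers.

19*u^3/24 + 5*u^2/4 + 3*u/2 + 1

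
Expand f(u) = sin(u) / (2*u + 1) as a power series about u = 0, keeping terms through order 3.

Use 1/(1 - r) = Σ r^k on the denominator, then take the Cauchy product.
[u^0] = 0;  [u^1] = 1;  [u^2] = -2;  [u^3] = 23/6.

23*u^3/6 - 2*u^2 + u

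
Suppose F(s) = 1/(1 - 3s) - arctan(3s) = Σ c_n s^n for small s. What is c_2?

9

Expand each term separately and add.
[s^0] = 1;  [s^1] = 0;  [s^2] = 9.
So c_2 = F′′(0)/2! = 9.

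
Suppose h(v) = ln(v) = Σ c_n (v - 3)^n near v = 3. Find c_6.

h(3) = ln(3)
h′(3) = 1/3
h′′(3) = -1/9
h′′′(3) = 2/27
h^(4)(3) = -2/27
h^(5)(3) = 8/81
h^(6)(3) = -40/243
So c_6 = h^(6)(3)/6! = -1/4374.

-1/4374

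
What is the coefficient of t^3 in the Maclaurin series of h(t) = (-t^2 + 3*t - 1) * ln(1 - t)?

-1/6

Multiply each power in the prefactor through the base expansion.
h(0) = 0
h′(0) = 1
h′′(0) = -5
h′′′(0) = -1
Then c_k = h^(k)(0)/k! gives each Taylor coefficient.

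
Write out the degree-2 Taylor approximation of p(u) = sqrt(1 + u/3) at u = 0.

-u^2/72 + u/6 + 1

p(0) = 1
p′(0) = 1/6
p′′(0) = -1/36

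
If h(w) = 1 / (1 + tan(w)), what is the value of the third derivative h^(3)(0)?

-8

Write 1/(1+u) = 1 - u + u^2 - u^3 + ... and substitute the series for u.
From the series, [w^3] h = -4/3; multiply by 3! = 6 to get -8.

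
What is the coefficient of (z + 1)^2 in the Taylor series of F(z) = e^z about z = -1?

Differentiate repeatedly and evaluate at the center.
F(-1) = e^(-1)
F′(-1) = e^(-1)
F′′(-1) = e^(-1)
So c_2 = F′′(-1)/2! = e^(-1)/2.

e^(-1)/2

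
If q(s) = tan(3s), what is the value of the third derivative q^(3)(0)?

From the series, [s^3] q = 9; multiply by 3! = 6 to get 54.

54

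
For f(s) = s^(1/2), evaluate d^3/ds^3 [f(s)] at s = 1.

3/8

Compute the successive derivatives at the expansion point and divide by k!.
The coefficient of (s - 1)^3 in the expansion is 1/16, so f′′′(1) = 3! * (1/16) = 3/8.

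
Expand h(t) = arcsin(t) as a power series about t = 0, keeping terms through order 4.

t^3/6 + t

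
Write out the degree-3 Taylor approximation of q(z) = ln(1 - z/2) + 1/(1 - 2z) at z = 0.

Add the two expansions coefficient-wise.
q(0) = 1
q′(0) = 3/2
q′′(0) = 31/4
q′′′(0) = 191/4
Dividing each by k! gives the coefficients c_0, ..., c_3.

191*z^3/24 + 31*z^2/8 + 3*z/2 + 1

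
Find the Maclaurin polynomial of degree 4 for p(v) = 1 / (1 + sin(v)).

2*v^4/3 - 5*v^3/6 + v^2 - v + 1

Use the geometric series for the reciprocal, then substitute.
[v^0] = 1;  [v^1] = -1;  [v^2] = 1;  [v^3] = -5/6;  [v^4] = 2/3.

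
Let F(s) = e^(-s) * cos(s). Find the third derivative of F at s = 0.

Multiply the two series term by term and collect like powers.
From the series, [s^3] F = 1/3; multiply by 3! = 6 to get 2.

2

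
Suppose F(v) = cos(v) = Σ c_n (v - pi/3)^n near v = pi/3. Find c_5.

F(pi/3) = 1/2
F′(pi/3) = -sqrt(3)/2
F′′(pi/3) = -1/2
F′′′(pi/3) = sqrt(3)/2
F^(4)(pi/3) = 1/2
F^(5)(pi/3) = -sqrt(3)/2
So c_5 = F^(5)(pi/3)/5! = -sqrt(3)/240.

-sqrt(3)/240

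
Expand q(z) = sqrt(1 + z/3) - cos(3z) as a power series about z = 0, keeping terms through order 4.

-34997*z^4/10368 + z^3/432 + 323*z^2/72 + z/6

Combine the two series term by term.
q(0) = 0
q′(0) = 1/6
q′′(0) = 323/36
q′′′(0) = 1/72
q^(4)(0) = -34997/432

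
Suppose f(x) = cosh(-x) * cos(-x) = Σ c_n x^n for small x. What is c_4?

-1/6

Expand each factor separately, then convolve coefficients.
f(0) = 1
f′(0) = 0
f′′(0) = 0
f′′′(0) = 0
f^(4)(0) = -4
So c_4 = f^(4)(0)/4! = -1/6.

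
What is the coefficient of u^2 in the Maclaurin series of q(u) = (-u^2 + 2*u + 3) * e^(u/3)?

-1/6

Multiply each power in the prefactor through the base expansion.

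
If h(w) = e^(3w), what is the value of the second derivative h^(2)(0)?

9

Differentiate repeatedly and evaluate at the center.
The coefficient of w^2 in the expansion is 9/2, so h′′(0) = 2! * (9/2) = 9.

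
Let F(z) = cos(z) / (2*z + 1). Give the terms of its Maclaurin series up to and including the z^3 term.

Use 1/(1 - r) = Σ r^k on the denominator, then take the Cauchy product.

-7*z^3 + 7*z^2/2 - 2*z + 1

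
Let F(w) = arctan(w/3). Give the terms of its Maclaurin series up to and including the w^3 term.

-w^3/81 + w/3

F(0) = 0
F′(0) = 1/3
F′′(0) = 0
F′′′(0) = -2/27
Then c_k = F^(k)(0)/k! gives each Taylor coefficient.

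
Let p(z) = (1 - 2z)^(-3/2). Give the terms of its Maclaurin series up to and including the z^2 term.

15*z^2/2 + 3*z + 1

Use the known series and substitute for the argument.
[z^0] = 1;  [z^1] = 3;  [z^2] = 15/2.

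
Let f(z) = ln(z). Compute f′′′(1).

2

Apply the Taylor formula c_k = f^(k)(a)/k!.
From the series, [(z - 1)^3] f = 1/3; multiply by 3! = 6 to get 2.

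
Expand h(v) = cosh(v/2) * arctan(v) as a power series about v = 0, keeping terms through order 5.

Write out both Maclaurin series and multiply, keeping only the needed powers.
h(0) = 0
h′(0) = 1
h′′(0) = 0
h′′′(0) = -5/4
h^(4)(0) = 0
h^(5)(0) = 309/16

103*v^5/640 - 5*v^3/24 + v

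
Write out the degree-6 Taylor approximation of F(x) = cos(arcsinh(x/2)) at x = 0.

Compose series: expand the inner function first, then feed it into the outer expansion.
F(0) = 1
F′(0) = 0
F′′(0) = -1/4
F′′′(0) = 0
F^(4)(0) = 5/16
F^(5)(0) = 0
F^(6)(0) = -85/64
The Taylor polynomial is Σ F^(k)(0)/k! · x^k.

-17*x^6/9216 + 5*x^4/384 - x^2/8 + 1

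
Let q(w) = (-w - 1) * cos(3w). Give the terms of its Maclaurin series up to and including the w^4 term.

-27*w^4/8 + 9*w^3/2 + 9*w^2/2 - w - 1

Shift and add copies of the series according to the polynomial's terms.
q(0) = -1
q′(0) = -1
q′′(0) = 9
q′′′(0) = 27
q^(4)(0) = -81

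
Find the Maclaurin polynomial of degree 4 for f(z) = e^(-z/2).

f(0) = 1
f′(0) = -1/2
f′′(0) = 1/4
f′′′(0) = -1/8
f^(4)(0) = 1/16

z^4/384 - z^3/48 + z^2/8 - z/2 + 1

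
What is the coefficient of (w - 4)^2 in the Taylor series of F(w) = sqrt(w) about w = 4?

-1/64

[(w - 4)^0] = 2;  [(w - 4)^1] = 1/4;  [(w - 4)^2] = -1/64.
So c_2 = F′′(4)/2! = -1/64.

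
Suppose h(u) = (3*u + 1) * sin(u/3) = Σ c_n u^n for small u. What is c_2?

Distribute the polynomial across the series and collect like powers.
[u^0] = 0;  [u^1] = 1/3;  [u^2] = 1.
So c_2 = h′′(0)/2! = 1.

1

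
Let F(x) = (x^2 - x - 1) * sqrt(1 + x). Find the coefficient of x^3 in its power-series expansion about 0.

9/16

Multiply each power in the prefactor through the base expansion.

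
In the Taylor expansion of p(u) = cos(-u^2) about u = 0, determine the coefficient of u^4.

p(0) = 1
p′(0) = 0
p′′(0) = 0
p′′′(0) = 0
p^(4)(0) = -12

-1/2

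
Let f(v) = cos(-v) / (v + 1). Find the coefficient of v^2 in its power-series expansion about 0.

Expand 1/(denominator) as a geometric series and multiply by the numerator's series.
[v^0] = 1;  [v^1] = -1;  [v^2] = 1/2.

1/2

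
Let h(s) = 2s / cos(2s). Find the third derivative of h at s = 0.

Write the quotient as an unknown series and match coefficients against numerator = denominator · series.
From the series, [s^3] h = 4; multiply by 3! = 6 to get 24.

24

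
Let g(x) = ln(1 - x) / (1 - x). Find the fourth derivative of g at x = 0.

-50

Multiply the numerator's expansion by the denominator's geometric series.
From the series, [x^4] g = -25/12; multiply by 4! = 24 to get -50.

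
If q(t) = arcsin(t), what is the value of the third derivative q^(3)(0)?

1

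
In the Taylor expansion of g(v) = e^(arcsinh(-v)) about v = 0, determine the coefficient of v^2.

Let u equal the inner series; expand the outer function in u and truncate.
[v^0] = 1;  [v^1] = -1;  [v^2] = 1/2.
So c_2 = g′′(0)/2! = 1/2.

1/2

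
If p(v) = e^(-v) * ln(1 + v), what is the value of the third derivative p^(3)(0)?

8

Multiply the two series term by term and collect like powers.
The coefficient of v^3 in the expansion is 4/3, so p′′′(0) = 3! * (4/3) = 8.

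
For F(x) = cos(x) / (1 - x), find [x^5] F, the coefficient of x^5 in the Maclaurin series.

13/24

Take the Cauchy product of the two expansions.
F(0) = 1
F′(0) = 1
F′′(0) = 1
F′′′(0) = 3
F^(4)(0) = 13
F^(5)(0) = 65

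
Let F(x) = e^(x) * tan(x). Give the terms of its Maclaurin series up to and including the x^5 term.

Write out both Maclaurin series and multiply, keeping only the needed powers.
[x^0] = 0;  [x^1] = 1;  [x^2] = 1;  [x^3] = 5/6;  [x^4] = 1/2;  [x^5] = 41/120.

41*x^5/120 + x^4/2 + 5*x^3/6 + x^2 + x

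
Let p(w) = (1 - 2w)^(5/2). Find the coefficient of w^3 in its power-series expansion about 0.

-5/2

[w^0] = 1;  [w^1] = -5;  [w^2] = 15/2;  [w^3] = -5/2.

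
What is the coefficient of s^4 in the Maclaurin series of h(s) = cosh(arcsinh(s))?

Compose series: expand the inner function first, then feed it into the outer expansion.

-1/8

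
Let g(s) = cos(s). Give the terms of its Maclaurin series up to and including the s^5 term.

g(0) = 1
g′(0) = 0
g′′(0) = -1
g′′′(0) = 0
g^(4)(0) = 1
g^(5)(0) = 0

s^4/24 - s^2/2 + 1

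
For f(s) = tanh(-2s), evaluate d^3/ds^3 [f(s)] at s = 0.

16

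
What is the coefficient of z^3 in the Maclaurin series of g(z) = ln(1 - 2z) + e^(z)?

Add the two expansions coefficient-wise.
g(0) = 1
g′(0) = -1
g′′(0) = -3
g′′′(0) = -15
Then c_k = g^(k)(0)/k! gives each Taylor coefficient.

-5/2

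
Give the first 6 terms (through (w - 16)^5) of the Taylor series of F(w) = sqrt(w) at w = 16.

7*(w - 16)^5/67108864 - 5*(w - 16)^4/2097152 + (w - 16)^3/16384 - (w - 16)^2/512 + (w - 16)/8 + 4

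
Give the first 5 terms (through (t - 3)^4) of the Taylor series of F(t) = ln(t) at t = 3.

F(3) = ln(3)
F′(3) = 1/3
F′′(3) = -1/9
F′′′(3) = 2/27
F^(4)(3) = -2/27

-(t - 3)^4/324 + (t - 3)^3/81 - (t - 3)^2/18 + (t - 3)/3 + ln(3)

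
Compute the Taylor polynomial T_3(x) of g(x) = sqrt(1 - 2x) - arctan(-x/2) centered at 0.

-13*x^3/24 - x^2/2 - x/2 + 1

Combine the two series term by term.
g(0) = 1
g′(0) = -1/2
g′′(0) = -1
g′′′(0) = -13/4
Then c_k = g^(k)(0)/k! gives each Taylor coefficient.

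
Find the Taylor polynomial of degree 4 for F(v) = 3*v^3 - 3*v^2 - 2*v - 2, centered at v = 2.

[(v - 2)^0] = 6;  [(v - 2)^1] = 22;  [(v - 2)^2] = 15;  [(v - 2)^3] = 3;  [(v - 2)^4] = 0.

3*(v - 2)^3 + 15*(v - 2)^2 + 22*(v - 2) + 6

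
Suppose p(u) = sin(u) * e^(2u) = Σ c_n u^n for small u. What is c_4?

1

Multiply the two series term by term and collect like powers.
p(0) = 0
p′(0) = 1
p′′(0) = 4
p′′′(0) = 11
p^(4)(0) = 24
Then c_k = p^(k)(0)/k! gives each Taylor coefficient.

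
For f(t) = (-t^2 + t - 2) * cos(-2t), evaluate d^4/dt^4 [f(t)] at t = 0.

Shift and add copies of the series according to the polynomial's terms.
The coefficient of t^4 in the expansion is 2/3, so f^(4)(0) = 4! * (2/3) = 16.

16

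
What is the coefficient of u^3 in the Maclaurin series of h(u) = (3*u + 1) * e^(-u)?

Multiply each power in the prefactor through the base expansion.
h(0) = 1
h′(0) = 2
h′′(0) = -5
h′′′(0) = 8
The Taylor polynomial is Σ h^(k)(0)/k! · u^k.

4/3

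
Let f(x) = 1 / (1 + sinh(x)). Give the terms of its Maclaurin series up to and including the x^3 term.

-7*x^3/6 + x^2 - x + 1

Expand as Σ (-1)^k u^k with u equal to the inner function's series.
[x^0] = 1;  [x^1] = -1;  [x^2] = 1;  [x^3] = -7/6.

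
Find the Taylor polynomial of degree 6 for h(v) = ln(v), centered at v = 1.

-(v - 1)^6/6 + (v - 1)^5/5 - (v - 1)^4/4 + (v - 1)^3/3 - (v - 1)^2/2 + (v - 1)

Differentiate repeatedly and evaluate at the center.
h(1) = 0
h′(1) = 1
h′′(1) = -1
h′′′(1) = 2
h^(4)(1) = -6
h^(5)(1) = 24
h^(6)(1) = -120
Dividing each by k! gives the coefficients c_0, ..., c_6.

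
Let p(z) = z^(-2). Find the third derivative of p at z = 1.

From the series, [(z - 1)^3] p = -4; multiply by 3! = 6 to get -24.

-24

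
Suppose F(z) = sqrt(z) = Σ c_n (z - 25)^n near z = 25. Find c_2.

[(z - 25)^0] = 5;  [(z - 25)^1] = 1/10;  [(z - 25)^2] = -1/1000.
So c_2 = F′′(25)/2! = -1/1000.

-1/1000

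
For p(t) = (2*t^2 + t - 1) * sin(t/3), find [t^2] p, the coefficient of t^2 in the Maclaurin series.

1/3

Multiply each power in the prefactor through the base expansion.
p(0) = 0
p′(0) = -1/3
p′′(0) = 2/3
Dividing each by k! gives the coefficients c_0, ..., c_2.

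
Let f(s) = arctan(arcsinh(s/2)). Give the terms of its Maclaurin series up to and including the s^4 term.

Plug the Maclaurin series of the inner function into that of the outer and collect terms.
f(0) = 0
f′(0) = 1/2
f′′(0) = 0
f′′′(0) = -3/8
f^(4)(0) = 0
Dividing each by k! gives the coefficients c_0, ..., c_4.

-s^3/16 + s/2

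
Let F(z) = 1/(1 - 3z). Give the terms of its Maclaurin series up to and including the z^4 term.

Differentiate repeatedly and evaluate at the center.
F(0) = 1
F′(0) = 3
F′′(0) = 18
F′′′(0) = 162
F^(4)(0) = 1944
The Taylor polynomial is Σ F^(k)(0)/k! · z^k.

81*z^4 + 27*z^3 + 9*z^2 + 3*z + 1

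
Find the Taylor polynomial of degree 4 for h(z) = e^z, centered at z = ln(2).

(z - ln(2))^4/12 + (z - ln(2))^3/3 + (z - ln(2))^2 + 2*(z - ln(2)) + 2

h(ln(2)) = 2
h′(ln(2)) = 2
h′′(ln(2)) = 2
h′′′(ln(2)) = 2
h^(4)(ln(2)) = 2
Dividing each by k! gives the coefficients c_0, ..., c_4.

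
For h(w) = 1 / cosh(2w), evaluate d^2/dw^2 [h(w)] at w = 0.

Invert the denominator's series and multiply.
From the series, [w^2] h = -2; multiply by 2! = 2 to get -4.

-4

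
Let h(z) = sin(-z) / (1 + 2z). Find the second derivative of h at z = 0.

4

Write out both Maclaurin series and multiply, keeping only the needed powers.
From the series, [z^2] h = 2; multiply by 2! = 2 to get 4.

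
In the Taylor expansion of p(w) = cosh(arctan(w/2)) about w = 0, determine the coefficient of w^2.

Let u equal the inner series; expand the outer function in u and truncate.
p(0) = 1
p′(0) = 0
p′′(0) = 1/4
So c_2 = p′′(0)/2! = 1/8.

1/8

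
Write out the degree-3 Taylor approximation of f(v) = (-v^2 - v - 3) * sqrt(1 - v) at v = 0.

13*v^3/16 - v^2/8 + v/2 - 3

Shift and add copies of the series according to the polynomial's terms.
f(0) = -3
f′(0) = 1/2
f′′(0) = -1/4
f′′′(0) = 39/8
Then c_k = f^(k)(0)/k! gives each Taylor coefficient.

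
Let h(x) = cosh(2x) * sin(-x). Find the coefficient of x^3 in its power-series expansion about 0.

-11/6

Write out both Maclaurin series and multiply, keeping only the needed powers.
h(0) = 0
h′(0) = -1
h′′(0) = 0
h′′′(0) = -11
The Taylor polynomial is Σ h^(k)(0)/k! · x^k.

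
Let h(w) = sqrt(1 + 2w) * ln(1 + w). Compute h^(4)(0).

Expand each factor separately, then convolve coefficients.
From the series, [w^4] h = 5/6; multiply by 4! = 24 to get 20.

20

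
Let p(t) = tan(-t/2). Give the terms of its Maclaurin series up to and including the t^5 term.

[t^0] = 0;  [t^1] = -1/2;  [t^2] = 0;  [t^3] = -1/24;  [t^4] = 0;  [t^5] = -1/240.

-t^5/240 - t^3/24 - t/2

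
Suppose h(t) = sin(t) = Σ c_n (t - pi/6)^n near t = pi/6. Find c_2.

-1/4

Differentiate repeatedly and evaluate at the center.
h(pi/6) = 1/2
h′(pi/6) = sqrt(3)/2
h′′(pi/6) = -1/2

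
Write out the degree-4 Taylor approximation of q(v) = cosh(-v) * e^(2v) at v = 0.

41*v^4/24 + 7*v^3/3 + 5*v^2/2 + 2*v + 1

Expand each factor separately, then convolve coefficients.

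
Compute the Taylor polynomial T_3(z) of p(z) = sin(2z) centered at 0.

Use the known series and substitute for the argument.
p(0) = 0
p′(0) = 2
p′′(0) = 0
p′′′(0) = -8

-4*z^3/3 + 2*z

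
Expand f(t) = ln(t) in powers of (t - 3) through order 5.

(t - 3)^5/1215 - (t - 3)^4/324 + (t - 3)^3/81 - (t - 3)^2/18 + (t - 3)/3 + ln(3)

Differentiate repeatedly and evaluate at the center.
[(t - 3)^0] = ln(3);  [(t - 3)^1] = 1/3;  [(t - 3)^2] = -1/18;  [(t - 3)^3] = 1/81;  [(t - 3)^4] = -1/324;  [(t - 3)^5] = 1/1215.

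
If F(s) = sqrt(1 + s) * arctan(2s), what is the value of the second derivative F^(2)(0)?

2

Take the Cauchy product of the two expansions.
From the series, [s^2] F = 1; multiply by 2! = 2 to get 2.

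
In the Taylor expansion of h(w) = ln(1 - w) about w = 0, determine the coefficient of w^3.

[w^0] = 0;  [w^1] = -1;  [w^2] = -1/2;  [w^3] = -1/3.

-1/3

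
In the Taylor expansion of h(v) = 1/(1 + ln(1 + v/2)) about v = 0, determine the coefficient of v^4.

Let u equal the inner series; expand the outer function in u and truncate.
h(0) = 1
h′(0) = -1/2
h′′(0) = 3/4
h′′′(0) = -7/4
h^(4)(0) = 11/2
The Taylor polynomial is Σ h^(k)(0)/k! · v^k.

11/48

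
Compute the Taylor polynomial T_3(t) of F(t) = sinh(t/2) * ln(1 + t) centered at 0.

Write out both Maclaurin series and multiply, keeping only the needed powers.
[t^0] = 0;  [t^1] = 0;  [t^2] = 1/2;  [t^3] = -1/4.

-t^3/4 + t^2/2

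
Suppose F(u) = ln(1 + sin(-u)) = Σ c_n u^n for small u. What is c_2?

Plug the Maclaurin series of the inner function into that of the outer and collect terms.

-1/2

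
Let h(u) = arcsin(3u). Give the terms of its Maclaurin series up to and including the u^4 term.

9*u^3/2 + 3*u

Compute the successive derivatives at the expansion point and divide by k!.
h(0) = 0
h′(0) = 3
h′′(0) = 0
h′′′(0) = 27
h^(4)(0) = 0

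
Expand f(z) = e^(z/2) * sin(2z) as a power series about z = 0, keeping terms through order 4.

-5*z^4/8 - 13*z^3/12 + z^2 + 2*z

Expand each factor separately, then convolve coefficients.
[z^0] = 0;  [z^1] = 2;  [z^2] = 1;  [z^3] = -13/12;  [z^4] = -5/8.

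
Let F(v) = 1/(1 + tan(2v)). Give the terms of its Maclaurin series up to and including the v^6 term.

7808*v^6/45 - 1024*v^5/15 + 80*v^4/3 - 32*v^3/3 + 4*v^2 - 2*v + 1

Substitute the inner expansion into the outer series and collect powers.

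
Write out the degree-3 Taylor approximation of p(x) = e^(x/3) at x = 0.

x^3/162 + x^2/18 + x/3 + 1

[x^0] = 1;  [x^1] = 1/3;  [x^2] = 1/18;  [x^3] = 1/162.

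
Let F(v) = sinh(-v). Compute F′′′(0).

From the series, [v^3] F = -1/6; multiply by 3! = 6 to get -1.

-1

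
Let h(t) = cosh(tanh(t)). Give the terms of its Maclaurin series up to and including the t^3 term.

t^2/2 + 1

Compose series: expand the inner function first, then feed it into the outer expansion.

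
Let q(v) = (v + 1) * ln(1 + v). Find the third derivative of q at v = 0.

Distribute the polynomial across the series and collect like powers.
From the series, [v^3] q = -1/6; multiply by 3! = 6 to get -1.

-1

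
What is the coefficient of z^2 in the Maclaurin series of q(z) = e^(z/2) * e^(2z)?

25/8

Take the Cauchy product of the two expansions.
q(0) = 1
q′(0) = 5/2
q′′(0) = 25/4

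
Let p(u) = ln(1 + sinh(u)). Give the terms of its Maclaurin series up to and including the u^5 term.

3*u^5/8 - 5*u^4/12 + u^3/2 - u^2/2 + u

Compose series: expand the inner function first, then feed it into the outer expansion.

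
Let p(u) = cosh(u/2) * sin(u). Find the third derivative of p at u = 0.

-1/4

Multiply the two series term by term and collect like powers.
From the series, [u^3] p = -1/24; multiply by 3! = 6 to get -1/4.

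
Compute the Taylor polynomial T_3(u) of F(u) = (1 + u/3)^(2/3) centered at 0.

4*u^3/2187 - u^2/81 + 2*u/9 + 1

Apply the Taylor formula c_k = f^(k)(a)/k!.
F(0) = 1
F′(0) = 2/9
F′′(0) = -2/81
F′′′(0) = 8/729
Dividing each by k! gives the coefficients c_0, ..., c_3.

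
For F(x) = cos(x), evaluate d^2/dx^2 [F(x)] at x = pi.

1

Compute the successive derivatives at the expansion point and divide by k!.
The coefficient of (x - pi)^2 in the expansion is 1/2, so F′′(pi) = 2! * (1/2) = 1.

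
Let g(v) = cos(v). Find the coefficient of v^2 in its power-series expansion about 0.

Use the known series and substitute for the argument.
g(0) = 1
g′(0) = 0
g′′(0) = -1
The Taylor polynomial is Σ g^(k)(0)/k! · v^k.

-1/2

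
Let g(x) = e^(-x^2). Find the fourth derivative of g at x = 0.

From the series, [x^4] g = 1/2; multiply by 4! = 24 to get 12.

12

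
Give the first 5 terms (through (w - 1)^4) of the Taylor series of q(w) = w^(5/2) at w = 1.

Apply the Taylor formula c_k = f^(k)(a)/k!.
q(1) = 1
q′(1) = 5/2
q′′(1) = 15/4
q′′′(1) = 15/8
q^(4)(1) = -15/16

-5*(w - 1)^4/128 + 5*(w - 1)^3/16 + 15*(w - 1)^2/8 + 5*(w - 1)/2 + 1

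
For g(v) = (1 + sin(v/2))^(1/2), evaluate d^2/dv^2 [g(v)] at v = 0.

-1/16

Plug the Maclaurin series of the inner function into that of the outer and collect terms.
The coefficient of v^2 in the expansion is -1/32, so g′′(0) = 2! * (-1/32) = -1/16.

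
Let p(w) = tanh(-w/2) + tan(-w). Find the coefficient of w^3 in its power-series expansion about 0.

-7/24

Combine the two series term by term.
p(0) = 0
p′(0) = -3/2
p′′(0) = 0
p′′′(0) = -7/4
So c_3 = p′′′(0)/3! = -7/24.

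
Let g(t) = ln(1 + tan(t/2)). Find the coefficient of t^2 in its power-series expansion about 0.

Let u equal the inner series; expand the outer function in u and truncate.
g(0) = 0
g′(0) = 1/2
g′′(0) = -1/4
The Taylor polynomial is Σ g^(k)(0)/k! · t^k.

-1/8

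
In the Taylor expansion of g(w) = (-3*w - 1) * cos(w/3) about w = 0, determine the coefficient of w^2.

1/18

Distribute the polynomial across the series and collect like powers.
g(0) = -1
g′(0) = -3
g′′(0) = 1/9
So c_2 = g′′(0)/2! = 1/18.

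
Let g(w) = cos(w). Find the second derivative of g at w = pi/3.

-1/2

The coefficient of (w - pi/3)^2 in the expansion is -1/4, so g′′(pi/3) = 2! * (-1/4) = -1/2.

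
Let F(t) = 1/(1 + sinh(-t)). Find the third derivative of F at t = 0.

Compose series: expand the inner function first, then feed it into the outer expansion.
From the series, [t^3] F = 7/6; multiply by 3! = 6 to get 7.

7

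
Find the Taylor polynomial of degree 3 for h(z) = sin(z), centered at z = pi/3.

h(pi/3) = sqrt(3)/2
h′(pi/3) = 1/2
h′′(pi/3) = -sqrt(3)/2
h′′′(pi/3) = -1/2
The Taylor polynomial is Σ h^(k)(pi/3)/k! · (z - pi/3)^k.

-(z - pi/3)^3/12 - sqrt(3)*(z - pi/3)^2/4 + (z - pi/3)/2 + sqrt(3)/2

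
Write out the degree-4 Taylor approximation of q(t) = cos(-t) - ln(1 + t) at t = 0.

Expand each term separately and add.
q(0) = 1
q′(0) = -1
q′′(0) = 0
q′′′(0) = -2
q^(4)(0) = 7
The Taylor polynomial is Σ q^(k)(0)/k! · t^k.

7*t^4/24 - t^3/3 - t + 1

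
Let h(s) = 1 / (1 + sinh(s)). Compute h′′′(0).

-7

Expand as Σ (-1)^k u^k with u equal to the inner function's series.
The coefficient of s^3 in the expansion is -7/6, so h′′′(0) = 3! * (-7/6) = -7.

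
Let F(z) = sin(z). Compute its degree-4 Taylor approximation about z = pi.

[(z - pi)^0] = 0;  [(z - pi)^1] = -1;  [(z - pi)^2] = 0;  [(z - pi)^3] = 1/6;  [(z - pi)^4] = 0.

(z - pi)^3/6 - (z - pi)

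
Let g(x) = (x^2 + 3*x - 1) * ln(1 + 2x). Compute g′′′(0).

Shift and add copies of the series according to the polynomial's terms.
From the series, [x^3] g = -20/3; multiply by 3! = 6 to get -40.

-40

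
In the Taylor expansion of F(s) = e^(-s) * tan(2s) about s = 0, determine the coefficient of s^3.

Multiply the two series term by term and collect like powers.
So c_3 = F′′′(0)/3! = 11/3.

11/3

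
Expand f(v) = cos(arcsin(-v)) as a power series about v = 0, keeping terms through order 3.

Let u equal the inner series; expand the outer function in u and truncate.
f(0) = 1
f′(0) = 0
f′′(0) = -1
f′′′(0) = 0

1 - v^2/2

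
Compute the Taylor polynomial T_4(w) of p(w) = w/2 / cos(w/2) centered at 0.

Divide the numerator series by the denominator series (power-series long division).
p(0) = 0
p′(0) = 1/2
p′′(0) = 0
p′′′(0) = 3/8
p^(4)(0) = 0

w^3/16 + w/2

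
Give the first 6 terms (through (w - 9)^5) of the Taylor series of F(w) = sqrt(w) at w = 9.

7*(w - 9)^5/5038848 - 5*(w - 9)^4/279936 + (w - 9)^3/3888 - (w - 9)^2/216 + (w - 9)/6 + 3

F(9) = 3
F′(9) = 1/6
F′′(9) = -1/108
F′′′(9) = 1/648
F^(4)(9) = -5/11664
F^(5)(9) = 35/209952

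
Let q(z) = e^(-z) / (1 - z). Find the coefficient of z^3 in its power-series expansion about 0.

Take the Cauchy product of the two expansions.
q(0) = 1
q′(0) = 0
q′′(0) = 1
q′′′(0) = 2
So c_3 = q′′′(0)/3! = 1/3.

1/3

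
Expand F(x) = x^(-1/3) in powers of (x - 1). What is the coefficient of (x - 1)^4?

35/243

[(x - 1)^0] = 1;  [(x - 1)^1] = -1/3;  [(x - 1)^2] = 2/9;  [(x - 1)^3] = -14/81;  [(x - 1)^4] = 35/243.
So c_4 = F^(4)(1)/4! = 35/243.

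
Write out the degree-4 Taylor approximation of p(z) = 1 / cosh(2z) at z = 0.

Write the quotient as an unknown series and match coefficients against numerator = denominator · series.
[z^0] = 1;  [z^1] = 0;  [z^2] = -2;  [z^3] = 0;  [z^4] = 10/3.

10*z^4/3 - 2*z^2 + 1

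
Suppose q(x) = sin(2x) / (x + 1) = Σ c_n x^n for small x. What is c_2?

Use 1/(1 - r) = Σ r^k on the denominator, then take the Cauchy product.
So c_2 = q′′(0)/2! = -2.

-2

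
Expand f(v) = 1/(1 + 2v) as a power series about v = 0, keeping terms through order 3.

-8*v^3 + 4*v^2 - 2*v + 1

f(0) = 1
f′(0) = -2
f′′(0) = 8
f′′′(0) = -48
Then c_k = f^(k)(0)/k! gives each Taylor coefficient.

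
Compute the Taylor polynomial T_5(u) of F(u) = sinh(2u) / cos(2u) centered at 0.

48*u^5/5 + 16*u^3/3 + 2*u

Divide the numerator series by the denominator series (power-series long division).
F(0) = 0
F′(0) = 2
F′′(0) = 0
F′′′(0) = 32
F^(4)(0) = 0
F^(5)(0) = 1152
The Taylor polynomial is Σ F^(k)(0)/k! · u^k.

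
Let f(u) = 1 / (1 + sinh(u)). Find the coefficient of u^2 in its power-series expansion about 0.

Use the geometric series for the reciprocal, then substitute.
[u^0] = 1;  [u^1] = -1;  [u^2] = 1.

1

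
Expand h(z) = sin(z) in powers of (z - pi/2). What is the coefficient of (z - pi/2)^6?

-1/720

h(pi/2) = 1
h′(pi/2) = 0
h′′(pi/2) = -1
h′′′(pi/2) = 0
h^(4)(pi/2) = 1
h^(5)(pi/2) = 0
h^(6)(pi/2) = -1
Dividing each by k! gives the coefficients c_0, ..., c_6.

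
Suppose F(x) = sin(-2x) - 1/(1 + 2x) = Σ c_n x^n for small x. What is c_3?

28/3

Combine the two series term by term.
[x^0] = -1;  [x^1] = 0;  [x^2] = -4;  [x^3] = 28/3.
So c_3 = F′′′(0)/3! = 28/3.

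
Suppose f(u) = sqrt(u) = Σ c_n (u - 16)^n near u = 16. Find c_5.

7/67108864

Differentiate repeatedly and evaluate at the center.
So c_5 = f^(5)(16)/5! = 7/67108864.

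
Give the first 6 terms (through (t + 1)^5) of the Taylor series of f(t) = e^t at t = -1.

f(-1) = e^(-1)
f′(-1) = e^(-1)
f′′(-1) = e^(-1)
f′′′(-1) = e^(-1)
f^(4)(-1) = e^(-1)
f^(5)(-1) = e^(-1)

(t + 1)^5*e^(-1)/120 + (t + 1)^4*e^(-1)/24 + (t + 1)^3*e^(-1)/6 + (t + 1)^2*e^(-1)/2 + (t + 1)*e^(-1) + e^(-1)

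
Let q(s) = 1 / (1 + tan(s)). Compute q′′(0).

Write 1/(1+u) = 1 - u + u^2 - u^3 + ... and substitute the series for u.
From the series, [s^2] q = 1; multiply by 2! = 2 to get 2.

2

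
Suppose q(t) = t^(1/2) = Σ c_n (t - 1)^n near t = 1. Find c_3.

1/16

[(t - 1)^0] = 1;  [(t - 1)^1] = 1/2;  [(t - 1)^2] = -1/8;  [(t - 1)^3] = 1/16.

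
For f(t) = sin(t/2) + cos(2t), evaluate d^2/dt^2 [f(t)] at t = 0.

Expand each term separately and add.
From the series, [t^2] f = -2; multiply by 2! = 2 to get -4.

-4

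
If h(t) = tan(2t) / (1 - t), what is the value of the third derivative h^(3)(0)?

28

Take the Cauchy product of the two expansions.
From the series, [t^3] h = 14/3; multiply by 3! = 6 to get 28.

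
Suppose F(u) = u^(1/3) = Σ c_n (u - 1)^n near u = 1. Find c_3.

F(1) = 1
F′(1) = 1/3
F′′(1) = -2/9
F′′′(1) = 10/27
So c_3 = F′′′(1)/3! = 5/81.

5/81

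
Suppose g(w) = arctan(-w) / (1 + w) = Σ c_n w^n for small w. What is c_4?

Multiply the two series term by term and collect like powers.
g(0) = 0
g′(0) = -1
g′′(0) = 2
g′′′(0) = -4
g^(4)(0) = 16

2/3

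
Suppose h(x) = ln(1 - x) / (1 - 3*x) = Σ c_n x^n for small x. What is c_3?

Use 1/(1 - r) = Σ r^k on the denominator, then take the Cauchy product.
So c_3 = h′′′(0)/3! = -65/6.

-65/6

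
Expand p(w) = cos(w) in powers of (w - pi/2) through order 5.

[(w - pi/2)^0] = 0;  [(w - pi/2)^1] = -1;  [(w - pi/2)^2] = 0;  [(w - pi/2)^3] = 1/6;  [(w - pi/2)^4] = 0;  [(w - pi/2)^5] = -1/120.

-(w - pi/2)^5/120 + (w - pi/2)^3/6 - (w - pi/2)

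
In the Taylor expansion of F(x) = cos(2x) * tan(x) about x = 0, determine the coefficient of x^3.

-5/3

Write out both Maclaurin series and multiply, keeping only the needed powers.
[x^0] = 0;  [x^1] = 1;  [x^2] = 0;  [x^3] = -5/3.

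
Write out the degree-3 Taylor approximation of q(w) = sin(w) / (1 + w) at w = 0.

5*w^3/6 - w^2 + w

Take the Cauchy product of the two expansions.
q(0) = 0
q′(0) = 1
q′′(0) = -2
q′′′(0) = 5
Dividing each by k! gives the coefficients c_0, ..., c_3.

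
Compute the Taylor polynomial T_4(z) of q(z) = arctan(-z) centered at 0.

z^3/3 - z

q(0) = 0
q′(0) = -1
q′′(0) = 0
q′′′(0) = 2
q^(4)(0) = 0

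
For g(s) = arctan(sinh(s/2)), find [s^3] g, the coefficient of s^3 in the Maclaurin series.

-1/48

Let u equal the inner series; expand the outer function in u and truncate.
g(0) = 0
g′(0) = 1/2
g′′(0) = 0
g′′′(0) = -1/8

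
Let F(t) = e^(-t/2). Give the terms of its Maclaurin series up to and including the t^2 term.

F(0) = 1
F′(0) = -1/2
F′′(0) = 1/4
Dividing each by k! gives the coefficients c_0, ..., c_2.

t^2/8 - t/2 + 1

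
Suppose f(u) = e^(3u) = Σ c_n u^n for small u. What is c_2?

9/2

f(0) = 1
f′(0) = 3
f′′(0) = 9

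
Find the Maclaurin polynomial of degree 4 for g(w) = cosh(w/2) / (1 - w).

433*w^4/384 + 9*w^3/8 + 9*w^2/8 + w + 1

Expand each factor separately, then convolve coefficients.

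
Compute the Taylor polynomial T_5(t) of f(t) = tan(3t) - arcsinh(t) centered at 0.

1293*t^5/40 + 55*t^3/6 + 2*t

Add the two expansions coefficient-wise.
f(0) = 0
f′(0) = 2
f′′(0) = 0
f′′′(0) = 55
f^(4)(0) = 0
f^(5)(0) = 3879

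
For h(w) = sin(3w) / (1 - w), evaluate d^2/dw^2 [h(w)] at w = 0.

Expand each factor separately, then convolve coefficients.
The coefficient of w^2 in the expansion is 3, so h′′(0) = 2! * (3) = 6.

6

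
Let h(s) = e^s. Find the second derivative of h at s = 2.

The coefficient of (s - 2)^2 in the expansion is e^(2)/2, so h′′(2) = 2! * (e^(2)/2) = e^(2).

e^(2)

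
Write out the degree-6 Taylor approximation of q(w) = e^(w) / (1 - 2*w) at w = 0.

Multiply the numerator's expansion by the denominator's geometric series.

75973*w^6/720 + 6331*w^5/120 + 211*w^4/8 + 79*w^3/6 + 13*w^2/2 + 3*w + 1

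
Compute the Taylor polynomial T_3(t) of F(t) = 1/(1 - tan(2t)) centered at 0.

Compose series: expand the inner function first, then feed it into the outer expansion.
[t^0] = 1;  [t^1] = 2;  [t^2] = 4;  [t^3] = 32/3.

32*t^3/3 + 4*t^2 + 2*t + 1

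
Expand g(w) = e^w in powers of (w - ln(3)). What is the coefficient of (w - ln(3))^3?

1/2

c_3 = g′′′(ln(3))/3! = 1/2.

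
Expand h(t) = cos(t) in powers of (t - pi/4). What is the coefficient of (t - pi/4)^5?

h(pi/4) = sqrt(2)/2
h′(pi/4) = -sqrt(2)/2
h′′(pi/4) = -sqrt(2)/2
h′′′(pi/4) = sqrt(2)/2
h^(4)(pi/4) = sqrt(2)/2
h^(5)(pi/4) = -sqrt(2)/2
Then c_k = h^(k)(pi/4)/k! gives each Taylor coefficient.

-sqrt(2)/240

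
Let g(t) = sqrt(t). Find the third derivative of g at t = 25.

Use the known series and substitute for the argument.
The coefficient of (t - 25)^3 in the expansion is 1/50000, so g′′′(25) = 3! * (1/50000) = 3/25000.

3/25000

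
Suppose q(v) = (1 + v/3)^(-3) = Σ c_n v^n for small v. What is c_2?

2/3

Differentiate repeatedly and evaluate at the center.
q(0) = 1
q′(0) = -1
q′′(0) = 4/3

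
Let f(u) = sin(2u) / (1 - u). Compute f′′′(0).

Multiply the numerator's expansion by the denominator's geometric series.
The coefficient of u^3 in the expansion is 2/3, so f′′′(0) = 3! * (2/3) = 4.

4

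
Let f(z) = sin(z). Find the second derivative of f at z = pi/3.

The coefficient of (z - pi/3)^2 in the expansion is -sqrt(3)/4, so f′′(pi/3) = 2! * (-sqrt(3)/4) = -sqrt(3)/2.

-sqrt(3)/2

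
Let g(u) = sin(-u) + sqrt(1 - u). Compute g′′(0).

-1/4

Combine the two series term by term.
From the series, [u^2] g = -1/8; multiply by 2! = 2 to get -1/4.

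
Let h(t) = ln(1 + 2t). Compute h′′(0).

-4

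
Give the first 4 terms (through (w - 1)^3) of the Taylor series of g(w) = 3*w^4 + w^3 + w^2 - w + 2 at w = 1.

13*(w - 1)^3 + 22*(w - 1)^2 + 16*(w - 1) + 6

Differentiate repeatedly and evaluate at the center.
g(1) = 6
g′(1) = 16
g′′(1) = 44
g′′′(1) = 78
Dividing each by k! gives the coefficients c_0, ..., c_3.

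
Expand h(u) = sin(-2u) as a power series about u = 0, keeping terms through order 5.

-4*u^5/15 + 4*u^3/3 - 2*u

[u^0] = 0;  [u^1] = -2;  [u^2] = 0;  [u^3] = 4/3;  [u^4] = 0;  [u^5] = -4/15.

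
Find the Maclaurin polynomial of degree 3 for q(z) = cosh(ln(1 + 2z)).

Plug the Maclaurin series of the inner function into that of the outer and collect terms.
q(0) = 1
q′(0) = 0
q′′(0) = 4
q′′′(0) = -24
The Taylor polynomial is Σ q^(k)(0)/k! · z^k.

-4*z^3 + 2*z^2 + 1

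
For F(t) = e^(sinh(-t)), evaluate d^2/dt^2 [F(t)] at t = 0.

Substitute the inner expansion into the outer series and collect powers.
From the series, [t^2] F = 1/2; multiply by 2! = 2 to get 1.

1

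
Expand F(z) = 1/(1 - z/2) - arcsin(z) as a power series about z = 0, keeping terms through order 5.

-7*z^5/160 + z^4/16 - z^3/24 + z^2/4 - z/2 + 1

Add the two expansions coefficient-wise.
F(0) = 1
F′(0) = -1/2
F′′(0) = 1/2
F′′′(0) = -1/4
F^(4)(0) = 3/2
F^(5)(0) = -21/4
Dividing each by k! gives the coefficients c_0, ..., c_5.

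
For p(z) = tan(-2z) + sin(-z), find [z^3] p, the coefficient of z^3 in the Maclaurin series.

Add the two expansions coefficient-wise.

-5/2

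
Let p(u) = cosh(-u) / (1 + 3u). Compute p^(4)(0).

Expand each factor separately, then convolve coefficients.
The coefficient of u^4 in the expansion is 2053/24, so p^(4)(0) = 4! * (2053/24) = 2053.

2053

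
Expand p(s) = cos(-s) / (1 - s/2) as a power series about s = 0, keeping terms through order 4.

Multiply the two series term by term and collect like powers.

-s^4/48 - s^3/8 - s^2/4 + s/2 + 1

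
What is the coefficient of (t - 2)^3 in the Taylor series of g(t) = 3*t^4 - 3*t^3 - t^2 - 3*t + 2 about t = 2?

g(2) = 16
g′(2) = 53
g′′(2) = 106
g′′′(2) = 126
So c_3 = g′′′(2)/3! = 21.

21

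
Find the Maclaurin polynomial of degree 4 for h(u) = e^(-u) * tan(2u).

-3*u^4 + 11*u^3/3 - 2*u^2 + 2*u

Write out both Maclaurin series and multiply, keeping only the needed powers.
h(0) = 0
h′(0) = 2
h′′(0) = -4
h′′′(0) = 22
h^(4)(0) = -72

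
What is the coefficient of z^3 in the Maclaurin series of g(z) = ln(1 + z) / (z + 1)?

Expand 1/(denominator) as a geometric series and multiply by the numerator's series.
[z^0] = 0;  [z^1] = 1;  [z^2] = -3/2;  [z^3] = 11/6.

11/6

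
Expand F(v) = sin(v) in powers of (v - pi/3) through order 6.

Apply the Taylor formula c_k = f^(k)(a)/k!.

-sqrt(3)*(v - pi/3)^6/1440 + (v - pi/3)^5/240 + sqrt(3)*(v - pi/3)^4/48 - (v - pi/3)^3/12 - sqrt(3)*(v - pi/3)^2/4 + (v - pi/3)/2 + sqrt(3)/2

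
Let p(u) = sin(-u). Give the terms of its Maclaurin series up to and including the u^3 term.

u^3/6 - u

Apply the Taylor formula c_k = f^(k)(a)/k!.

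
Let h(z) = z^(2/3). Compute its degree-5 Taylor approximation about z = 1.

14*(z - 1)^5/729 - 7*(z - 1)^4/243 + 4*(z - 1)^3/81 - (z - 1)^2/9 + 2*(z - 1)/3 + 1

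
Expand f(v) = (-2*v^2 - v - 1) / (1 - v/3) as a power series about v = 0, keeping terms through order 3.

-22*v^3/27 - 22*v^2/9 - 4*v/3 - 1

Multiply each power in the prefactor through the base expansion.
f(0) = -1
f′(0) = -4/3
f′′(0) = -44/9
f′′′(0) = -44/9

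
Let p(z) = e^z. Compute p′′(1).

From the series, [(z - 1)^2] p = e/2; multiply by 2! = 2 to get e.

e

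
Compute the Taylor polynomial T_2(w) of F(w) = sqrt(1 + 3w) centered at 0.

F(0) = 1
F′(0) = 3/2
F′′(0) = -9/4
Then c_k = F^(k)(0)/k! gives each Taylor coefficient.

-9*w^2/8 + 3*w/2 + 1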